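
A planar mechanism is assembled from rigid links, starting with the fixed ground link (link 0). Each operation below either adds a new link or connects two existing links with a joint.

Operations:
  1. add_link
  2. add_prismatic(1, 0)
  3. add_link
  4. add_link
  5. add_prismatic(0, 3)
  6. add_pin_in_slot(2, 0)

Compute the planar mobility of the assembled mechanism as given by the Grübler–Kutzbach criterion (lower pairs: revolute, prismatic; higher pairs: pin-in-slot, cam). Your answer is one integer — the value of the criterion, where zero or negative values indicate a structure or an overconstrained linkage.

(L,J1,J2)=(1,0,0); link0 fixed
link1: (2,0,0)
P 1-0 [J1]: (2,1,0)
link2: (3,1,0)
link3: (4,1,0)
P 0-3 [J1]: (4,2,0)
PS 2-0 [J2]: (4,2,1)
Grübler: 3·3 − 2·2 − 1 = 4

M = 4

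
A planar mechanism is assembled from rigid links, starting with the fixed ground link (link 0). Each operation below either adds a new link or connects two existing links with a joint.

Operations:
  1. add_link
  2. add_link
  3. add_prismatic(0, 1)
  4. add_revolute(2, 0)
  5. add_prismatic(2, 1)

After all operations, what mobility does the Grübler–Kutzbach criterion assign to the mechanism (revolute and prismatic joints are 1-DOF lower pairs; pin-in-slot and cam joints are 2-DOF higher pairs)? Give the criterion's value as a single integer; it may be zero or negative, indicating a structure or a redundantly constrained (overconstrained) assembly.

[1;0;0] (link 0 is ground)
L+ [2;0;0]
L+ [3;0;0]
P(0,1)∈J1 [3;1;0]
R(2,0)∈J1 [3;2;0]
P(2,1)∈J1 [3;3;0]
mobility = 6 − 6 − 0 = 0

M = 0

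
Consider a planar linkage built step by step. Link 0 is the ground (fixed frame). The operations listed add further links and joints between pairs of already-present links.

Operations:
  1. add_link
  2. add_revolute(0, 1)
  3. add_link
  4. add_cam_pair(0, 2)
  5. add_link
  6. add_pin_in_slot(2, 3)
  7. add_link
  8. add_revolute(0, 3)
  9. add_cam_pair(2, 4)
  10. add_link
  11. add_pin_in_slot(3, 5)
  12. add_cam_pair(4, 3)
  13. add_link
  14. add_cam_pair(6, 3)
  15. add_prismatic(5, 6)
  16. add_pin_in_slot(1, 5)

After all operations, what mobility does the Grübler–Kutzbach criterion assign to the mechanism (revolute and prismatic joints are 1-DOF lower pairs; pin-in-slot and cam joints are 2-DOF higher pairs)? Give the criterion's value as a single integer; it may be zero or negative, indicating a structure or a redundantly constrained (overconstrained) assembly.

(L,J1,J2)=(1,0,0); link0 fixed
link1: (2,0,0)
R 0-1 [J1]: (2,1,0)
link2: (3,1,0)
C 0-2 [J2]: (3,1,1)
link3: (4,1,1)
PS 2-3 [J2]: (4,1,2)
link4: (5,1,2)
R 0-3 [J1]: (5,2,2)
C 2-4 [J2]: (5,2,3)
link5: (6,2,3)
PS 3-5 [J2]: (6,2,4)
C 4-3 [J2]: (6,2,5)
link6: (7,2,5)
C 6-3 [J2]: (7,2,6)
P 5-6 [J1]: (7,3,6)
PS 1-5 [J2]: (7,3,7)
Grübler: 3·6 − 2·3 − 7 = 5

M = 5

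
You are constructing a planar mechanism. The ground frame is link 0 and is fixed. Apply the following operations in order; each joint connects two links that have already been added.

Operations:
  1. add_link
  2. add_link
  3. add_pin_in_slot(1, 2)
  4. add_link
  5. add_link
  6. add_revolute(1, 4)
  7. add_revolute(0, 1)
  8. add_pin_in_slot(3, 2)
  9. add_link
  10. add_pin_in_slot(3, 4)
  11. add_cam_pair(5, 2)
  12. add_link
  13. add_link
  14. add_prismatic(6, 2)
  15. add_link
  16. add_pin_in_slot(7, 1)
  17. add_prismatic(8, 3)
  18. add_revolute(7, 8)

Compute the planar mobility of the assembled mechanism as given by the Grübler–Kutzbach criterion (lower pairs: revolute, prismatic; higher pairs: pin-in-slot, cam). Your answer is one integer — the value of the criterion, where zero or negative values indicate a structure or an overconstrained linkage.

L=1 J1=0 J2=0
add link → L=2 J1=0 J2=0
add link → L=3 J1=0 J2=0
PS@1,2 dof=2 J2 → L=3 J1=0 J2=1
add link → L=4 J1=0 J2=1
add link → L=5 J1=0 J2=1
R@1,4 dof=1 J1 → L=5 J1=1 J2=1
R@0,1 dof=1 J1 → L=5 J1=2 J2=1
PS@3,2 dof=2 J2 → L=5 J1=2 J2=2
add link → L=6 J1=2 J2=2
PS@3,4 dof=2 J2 → L=6 J1=2 J2=3
C@5,2 dof=2 J2 → L=6 J1=2 J2=4
add link → L=7 J1=2 J2=4
add link → L=8 J1=2 J2=4
P@6,2 dof=1 J1 → L=8 J1=3 J2=4
add link → L=9 J1=3 J2=4
PS@7,1 dof=2 J2 → L=9 J1=3 J2=5
P@8,3 dof=1 J1 → L=9 J1=4 J2=5
R@7,8 dof=1 J1 → L=9 J1=5 J2=5
M=3(L−1)−2J1−J2=3·8−2·5−5=9

M = 9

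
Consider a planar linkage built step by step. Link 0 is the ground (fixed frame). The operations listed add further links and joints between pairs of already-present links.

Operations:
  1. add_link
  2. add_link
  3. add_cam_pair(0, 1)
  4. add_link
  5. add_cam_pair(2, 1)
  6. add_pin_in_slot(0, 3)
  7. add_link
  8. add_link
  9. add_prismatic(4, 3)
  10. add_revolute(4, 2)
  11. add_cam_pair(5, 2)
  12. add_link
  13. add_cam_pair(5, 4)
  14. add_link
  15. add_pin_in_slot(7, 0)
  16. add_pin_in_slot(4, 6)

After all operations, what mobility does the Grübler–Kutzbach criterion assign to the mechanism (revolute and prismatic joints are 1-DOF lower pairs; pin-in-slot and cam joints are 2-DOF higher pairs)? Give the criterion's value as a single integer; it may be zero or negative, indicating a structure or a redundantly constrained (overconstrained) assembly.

L=1 J1=0 J2=0
add link → L=2 J1=0 J2=0
add link → L=3 J1=0 J2=0
C@0,1 dof=2 J2 → L=3 J1=0 J2=1
add link → L=4 J1=0 J2=1
C@2,1 dof=2 J2 → L=4 J1=0 J2=2
PS@0,3 dof=2 J2 → L=4 J1=0 J2=3
add link → L=5 J1=0 J2=3
add link → L=6 J1=0 J2=3
P@4,3 dof=1 J1 → L=6 J1=1 J2=3
R@4,2 dof=1 J1 → L=6 J1=2 J2=3
C@5,2 dof=2 J2 → L=6 J1=2 J2=4
add link → L=7 J1=2 J2=4
C@5,4 dof=2 J2 → L=7 J1=2 J2=5
add link → L=8 J1=2 J2=5
PS@7,0 dof=2 J2 → L=8 J1=2 J2=6
PS@4,6 dof=2 J2 → L=8 J1=2 J2=7
M=3(L−1)−2J1−J2=3·7−2·2−7=10

M = 10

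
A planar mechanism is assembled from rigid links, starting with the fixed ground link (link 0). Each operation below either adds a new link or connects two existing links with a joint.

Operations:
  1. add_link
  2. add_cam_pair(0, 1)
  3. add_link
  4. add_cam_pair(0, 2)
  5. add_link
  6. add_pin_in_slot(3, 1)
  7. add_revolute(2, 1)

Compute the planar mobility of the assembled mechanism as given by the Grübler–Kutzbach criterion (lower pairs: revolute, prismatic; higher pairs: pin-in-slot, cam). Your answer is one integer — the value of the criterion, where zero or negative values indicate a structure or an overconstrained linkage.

L=1 J1=0 J2=0
add link → L=2 J1=0 J2=0
C@0,1 dof=2 J2 → L=2 J1=0 J2=1
add link → L=3 J1=0 J2=1
C@0,2 dof=2 J2 → L=3 J1=0 J2=2
add link → L=4 J1=0 J2=2
PS@3,1 dof=2 J2 → L=4 J1=0 J2=3
R@2,1 dof=1 J1 → L=4 J1=1 J2=3
M=3(L−1)−2J1−J2=3·3−2·1−3=4

M = 4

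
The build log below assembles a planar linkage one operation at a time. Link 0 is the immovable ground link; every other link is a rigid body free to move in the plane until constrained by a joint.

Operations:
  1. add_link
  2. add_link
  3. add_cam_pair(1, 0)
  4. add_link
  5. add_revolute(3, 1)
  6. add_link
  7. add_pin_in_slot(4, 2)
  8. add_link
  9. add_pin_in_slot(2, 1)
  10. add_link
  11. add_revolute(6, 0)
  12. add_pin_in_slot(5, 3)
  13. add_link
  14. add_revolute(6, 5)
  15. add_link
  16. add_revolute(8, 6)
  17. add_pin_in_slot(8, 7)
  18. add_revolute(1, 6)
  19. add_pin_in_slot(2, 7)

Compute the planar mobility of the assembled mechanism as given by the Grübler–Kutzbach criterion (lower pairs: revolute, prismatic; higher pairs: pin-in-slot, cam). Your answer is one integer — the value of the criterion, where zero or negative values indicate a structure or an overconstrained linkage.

M = 8

ground; <1,0,0>
#1 <2,0,0>
#2 <3,0,0>
C:1↔0 J2 <3,0,1>
#3 <4,0,1>
R:3↔1 J1 <4,1,1>
#4 <5,1,1>
PS:4↔2 J2 <5,1,2>
#5 <6,1,2>
PS:2↔1 J2 <6,1,3>
#6 <7,1,3>
R:6↔0 J1 <7,2,3>
PS:5↔3 J2 <7,2,4>
#7 <8,2,4>
R:6↔5 J1 <8,3,4>
#8 <9,3,4>
R:8↔6 J1 <9,4,4>
PS:8↔7 J2 <9,4,5>
R:1↔6 J1 <9,5,5>
PS:2↔7 J2 <9,5,6>
3×8 − 2×5 − 1×6 = 8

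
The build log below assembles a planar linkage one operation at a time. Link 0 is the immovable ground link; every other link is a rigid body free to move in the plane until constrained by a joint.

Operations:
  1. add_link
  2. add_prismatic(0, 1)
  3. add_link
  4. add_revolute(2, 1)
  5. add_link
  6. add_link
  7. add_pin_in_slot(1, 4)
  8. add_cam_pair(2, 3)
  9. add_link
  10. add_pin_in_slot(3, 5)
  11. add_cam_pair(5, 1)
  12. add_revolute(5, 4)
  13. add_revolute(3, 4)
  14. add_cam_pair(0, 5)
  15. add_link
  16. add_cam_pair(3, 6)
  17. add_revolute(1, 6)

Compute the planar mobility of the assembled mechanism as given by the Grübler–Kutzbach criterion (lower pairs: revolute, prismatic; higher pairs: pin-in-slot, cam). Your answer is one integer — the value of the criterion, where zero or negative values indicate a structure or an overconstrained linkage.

(L,J1,J2)=(1,0,0); link0 fixed
link1: (2,0,0)
P 0-1 [J1]: (2,1,0)
link2: (3,1,0)
R 2-1 [J1]: (3,2,0)
link3: (4,2,0)
link4: (5,2,0)
PS 1-4 [J2]: (5,2,1)
C 2-3 [J2]: (5,2,2)
link5: (6,2,2)
PS 3-5 [J2]: (6,2,3)
C 5-1 [J2]: (6,2,4)
R 5-4 [J1]: (6,3,4)
R 3-4 [J1]: (6,4,4)
C 0-5 [J2]: (6,4,5)
link6: (7,4,5)
C 3-6 [J2]: (7,4,6)
R 1-6 [J1]: (7,5,6)
Grübler: 3·6 − 2·5 − 6 = 2

M = 2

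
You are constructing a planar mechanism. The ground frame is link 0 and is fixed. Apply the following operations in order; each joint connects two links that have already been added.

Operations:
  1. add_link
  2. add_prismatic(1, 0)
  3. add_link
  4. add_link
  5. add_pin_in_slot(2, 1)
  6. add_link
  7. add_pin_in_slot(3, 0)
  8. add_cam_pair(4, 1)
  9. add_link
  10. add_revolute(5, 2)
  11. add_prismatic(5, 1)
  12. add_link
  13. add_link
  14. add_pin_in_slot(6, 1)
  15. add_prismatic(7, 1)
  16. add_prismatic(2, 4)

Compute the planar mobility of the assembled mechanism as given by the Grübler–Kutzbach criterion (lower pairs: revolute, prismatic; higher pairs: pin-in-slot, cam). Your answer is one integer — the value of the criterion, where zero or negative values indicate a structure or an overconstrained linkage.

M = 7

[1;0;0] (link 0 is ground)
L+ [2;0;0]
P(1,0)∈J1 [2;1;0]
L+ [3;1;0]
L+ [4;1;0]
PS(2,1)∈J2 [4;1;1]
L+ [5;1;1]
PS(3,0)∈J2 [5;1;2]
C(4,1)∈J2 [5;1;3]
L+ [6;1;3]
R(5,2)∈J1 [6;2;3]
P(5,1)∈J1 [6;3;3]
L+ [7;3;3]
L+ [8;3;3]
PS(6,1)∈J2 [8;3;4]
P(7,1)∈J1 [8;4;4]
P(2,4)∈J1 [8;5;4]
mobility = 21 − 10 − 4 = 7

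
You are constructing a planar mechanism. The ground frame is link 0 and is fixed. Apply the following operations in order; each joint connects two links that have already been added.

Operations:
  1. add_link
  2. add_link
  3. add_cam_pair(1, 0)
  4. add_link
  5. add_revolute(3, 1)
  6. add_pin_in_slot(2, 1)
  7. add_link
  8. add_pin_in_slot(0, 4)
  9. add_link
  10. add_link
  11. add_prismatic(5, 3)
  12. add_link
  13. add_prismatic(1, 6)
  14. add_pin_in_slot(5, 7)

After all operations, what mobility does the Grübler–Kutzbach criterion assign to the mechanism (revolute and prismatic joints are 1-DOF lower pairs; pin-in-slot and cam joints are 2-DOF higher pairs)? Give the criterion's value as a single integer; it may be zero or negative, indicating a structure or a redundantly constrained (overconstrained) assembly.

M = 11

L=1 J1=0 J2=0
add link → L=2 J1=0 J2=0
add link → L=3 J1=0 J2=0
C@1,0 dof=2 J2 → L=3 J1=0 J2=1
add link → L=4 J1=0 J2=1
R@3,1 dof=1 J1 → L=4 J1=1 J2=1
PS@2,1 dof=2 J2 → L=4 J1=1 J2=2
add link → L=5 J1=1 J2=2
PS@0,4 dof=2 J2 → L=5 J1=1 J2=3
add link → L=6 J1=1 J2=3
add link → L=7 J1=1 J2=3
P@5,3 dof=1 J1 → L=7 J1=2 J2=3
add link → L=8 J1=2 J2=3
P@1,6 dof=1 J1 → L=8 J1=3 J2=3
PS@5,7 dof=2 J2 → L=8 J1=3 J2=4
M=3(L−1)−2J1−J2=3·7−2·3−4=11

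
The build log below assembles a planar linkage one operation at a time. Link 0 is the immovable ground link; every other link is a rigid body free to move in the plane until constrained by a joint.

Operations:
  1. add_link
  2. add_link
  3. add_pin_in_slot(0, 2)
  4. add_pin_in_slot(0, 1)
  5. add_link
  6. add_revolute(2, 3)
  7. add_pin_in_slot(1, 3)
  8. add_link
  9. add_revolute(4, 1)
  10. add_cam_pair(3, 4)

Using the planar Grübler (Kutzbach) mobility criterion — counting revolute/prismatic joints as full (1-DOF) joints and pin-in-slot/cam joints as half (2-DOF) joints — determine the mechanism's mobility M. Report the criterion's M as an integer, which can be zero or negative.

L=1 J1=0 J2=0
add link → L=2 J1=0 J2=0
add link → L=3 J1=0 J2=0
PS@0,2 dof=2 J2 → L=3 J1=0 J2=1
PS@0,1 dof=2 J2 → L=3 J1=0 J2=2
add link → L=4 J1=0 J2=2
R@2,3 dof=1 J1 → L=4 J1=1 J2=2
PS@1,3 dof=2 J2 → L=4 J1=1 J2=3
add link → L=5 J1=1 J2=3
R@4,1 dof=1 J1 → L=5 J1=2 J2=3
C@3,4 dof=2 J2 → L=5 J1=2 J2=4
M=3(L−1)−2J1−J2=3·4−2·2−4=4

M = 4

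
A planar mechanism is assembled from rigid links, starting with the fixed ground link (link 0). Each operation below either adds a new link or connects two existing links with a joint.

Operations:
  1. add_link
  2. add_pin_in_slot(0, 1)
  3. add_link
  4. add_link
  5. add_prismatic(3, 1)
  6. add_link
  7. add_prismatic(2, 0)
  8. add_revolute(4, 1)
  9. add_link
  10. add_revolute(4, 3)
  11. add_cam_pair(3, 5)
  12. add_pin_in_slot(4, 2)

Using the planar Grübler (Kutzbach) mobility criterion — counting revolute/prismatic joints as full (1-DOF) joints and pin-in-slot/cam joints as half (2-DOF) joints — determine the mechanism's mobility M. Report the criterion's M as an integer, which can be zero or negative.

(L,J1,J2)=(1,0,0); link0 fixed
link1: (2,0,0)
PS 0-1 [J2]: (2,0,1)
link2: (3,0,1)
link3: (4,0,1)
P 3-1 [J1]: (4,1,1)
link4: (5,1,1)
P 2-0 [J1]: (5,2,1)
R 4-1 [J1]: (5,3,1)
link5: (6,3,1)
R 4-3 [J1]: (6,4,1)
C 3-5 [J2]: (6,4,2)
PS 4-2 [J2]: (6,4,3)
Grübler: 3·5 − 2·4 − 3 = 4

M = 4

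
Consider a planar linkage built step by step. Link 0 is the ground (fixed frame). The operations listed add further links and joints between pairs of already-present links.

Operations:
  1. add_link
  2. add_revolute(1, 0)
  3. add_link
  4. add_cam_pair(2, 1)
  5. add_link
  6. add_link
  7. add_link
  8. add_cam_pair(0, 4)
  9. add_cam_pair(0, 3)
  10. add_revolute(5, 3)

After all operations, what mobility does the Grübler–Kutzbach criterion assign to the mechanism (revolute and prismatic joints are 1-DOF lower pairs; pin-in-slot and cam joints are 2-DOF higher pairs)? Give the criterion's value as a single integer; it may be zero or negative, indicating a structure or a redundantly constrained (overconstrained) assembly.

M = 8

link 0 = ground. State L|J1|J2 = 1|0|0
+link1  2|0|0
R(1,0) f=1→J1  2|1|0
+link2  3|1|0
C(2,1) f=2→J2  3|1|1
+link3  4|1|1
+link4  5|1|1
+link5  6|1|1
C(0,4) f=2→J2  6|1|2
C(0,3) f=2→J2  6|1|3
R(5,3) f=1→J1  6|2|3
M = 3(6−1)−2·2−3 = 15−4−3 = 8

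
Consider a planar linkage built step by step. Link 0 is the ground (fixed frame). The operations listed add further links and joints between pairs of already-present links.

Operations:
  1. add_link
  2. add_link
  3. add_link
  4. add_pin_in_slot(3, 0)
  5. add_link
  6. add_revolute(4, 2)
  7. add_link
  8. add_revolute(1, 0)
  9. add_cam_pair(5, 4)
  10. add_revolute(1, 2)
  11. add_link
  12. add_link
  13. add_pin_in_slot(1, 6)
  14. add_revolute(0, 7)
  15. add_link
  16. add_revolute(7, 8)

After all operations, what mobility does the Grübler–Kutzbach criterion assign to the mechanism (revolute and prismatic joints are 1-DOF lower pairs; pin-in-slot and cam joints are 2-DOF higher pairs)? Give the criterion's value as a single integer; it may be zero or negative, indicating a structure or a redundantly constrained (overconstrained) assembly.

(L,J1,J2)=(1,0,0); link0 fixed
link1: (2,0,0)
link2: (3,0,0)
link3: (4,0,0)
PS 3-0 [J2]: (4,0,1)
link4: (5,0,1)
R 4-2 [J1]: (5,1,1)
link5: (6,1,1)
R 1-0 [J1]: (6,2,1)
C 5-4 [J2]: (6,2,2)
R 1-2 [J1]: (6,3,2)
link6: (7,3,2)
link7: (8,3,2)
PS 1-6 [J2]: (8,3,3)
R 0-7 [J1]: (8,4,3)
link8: (9,4,3)
R 7-8 [J1]: (9,5,3)
Grübler: 3·8 − 2·5 − 3 = 11

M = 11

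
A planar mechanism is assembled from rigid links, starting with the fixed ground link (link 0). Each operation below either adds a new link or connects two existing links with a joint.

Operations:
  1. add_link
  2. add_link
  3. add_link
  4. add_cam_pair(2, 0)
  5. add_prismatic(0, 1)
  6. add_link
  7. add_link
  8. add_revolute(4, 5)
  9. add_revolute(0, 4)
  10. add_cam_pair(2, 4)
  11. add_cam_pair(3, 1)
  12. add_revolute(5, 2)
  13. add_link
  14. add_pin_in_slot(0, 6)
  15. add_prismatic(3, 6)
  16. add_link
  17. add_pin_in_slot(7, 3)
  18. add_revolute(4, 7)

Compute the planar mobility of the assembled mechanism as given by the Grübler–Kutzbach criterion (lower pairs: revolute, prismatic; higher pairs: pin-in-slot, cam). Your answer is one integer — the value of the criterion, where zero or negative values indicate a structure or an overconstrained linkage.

M = 4

(L,J1,J2)=(1,0,0); link0 fixed
link1: (2,0,0)
link2: (3,0,0)
link3: (4,0,0)
C 2-0 [J2]: (4,0,1)
P 0-1 [J1]: (4,1,1)
link4: (5,1,1)
link5: (6,1,1)
R 4-5 [J1]: (6,2,1)
R 0-4 [J1]: (6,3,1)
C 2-4 [J2]: (6,3,2)
C 3-1 [J2]: (6,3,3)
R 5-2 [J1]: (6,4,3)
link6: (7,4,3)
PS 0-6 [J2]: (7,4,4)
P 3-6 [J1]: (7,5,4)
link7: (8,5,4)
PS 7-3 [J2]: (8,5,5)
R 4-7 [J1]: (8,6,5)
Grübler: 3·7 − 2·6 − 5 = 4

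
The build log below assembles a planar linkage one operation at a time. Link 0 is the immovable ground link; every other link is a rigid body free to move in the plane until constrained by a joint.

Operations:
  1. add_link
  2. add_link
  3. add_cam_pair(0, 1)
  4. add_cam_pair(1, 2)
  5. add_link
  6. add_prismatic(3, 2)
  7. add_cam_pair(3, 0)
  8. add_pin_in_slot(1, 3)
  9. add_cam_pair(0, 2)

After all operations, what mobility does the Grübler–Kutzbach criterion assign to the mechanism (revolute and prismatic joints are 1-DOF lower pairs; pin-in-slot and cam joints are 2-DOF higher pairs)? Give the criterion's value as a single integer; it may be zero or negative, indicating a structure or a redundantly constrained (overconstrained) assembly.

M = 2

L=1 J1=0 J2=0
add link → L=2 J1=0 J2=0
add link → L=3 J1=0 J2=0
C@0,1 dof=2 J2 → L=3 J1=0 J2=1
C@1,2 dof=2 J2 → L=3 J1=0 J2=2
add link → L=4 J1=0 J2=2
P@3,2 dof=1 J1 → L=4 J1=1 J2=2
C@3,0 dof=2 J2 → L=4 J1=1 J2=3
PS@1,3 dof=2 J2 → L=4 J1=1 J2=4
C@0,2 dof=2 J2 → L=4 J1=1 J2=5
M=3(L−1)−2J1−J2=3·3−2·1−5=2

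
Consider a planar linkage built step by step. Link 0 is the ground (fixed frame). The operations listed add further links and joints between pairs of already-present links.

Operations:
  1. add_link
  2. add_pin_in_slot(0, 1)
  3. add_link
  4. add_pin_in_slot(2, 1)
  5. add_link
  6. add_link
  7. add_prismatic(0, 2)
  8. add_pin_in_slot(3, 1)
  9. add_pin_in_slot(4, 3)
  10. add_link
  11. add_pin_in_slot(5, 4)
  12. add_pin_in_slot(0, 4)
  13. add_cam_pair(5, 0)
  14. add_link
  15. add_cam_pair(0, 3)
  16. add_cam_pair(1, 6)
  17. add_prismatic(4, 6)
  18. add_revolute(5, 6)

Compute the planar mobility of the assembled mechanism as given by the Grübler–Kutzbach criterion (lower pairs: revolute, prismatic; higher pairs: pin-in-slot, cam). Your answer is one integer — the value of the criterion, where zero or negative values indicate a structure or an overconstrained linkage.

L=1 J1=0 J2=0
add link → L=2 J1=0 J2=0
PS@0,1 dof=2 J2 → L=2 J1=0 J2=1
add link → L=3 J1=0 J2=1
PS@2,1 dof=2 J2 → L=3 J1=0 J2=2
add link → L=4 J1=0 J2=2
add link → L=5 J1=0 J2=2
P@0,2 dof=1 J1 → L=5 J1=1 J2=2
PS@3,1 dof=2 J2 → L=5 J1=1 J2=3
PS@4,3 dof=2 J2 → L=5 J1=1 J2=4
add link → L=6 J1=1 J2=4
PS@5,4 dof=2 J2 → L=6 J1=1 J2=5
PS@0,4 dof=2 J2 → L=6 J1=1 J2=6
C@5,0 dof=2 J2 → L=6 J1=1 J2=7
add link → L=7 J1=1 J2=7
C@0,3 dof=2 J2 → L=7 J1=1 J2=8
C@1,6 dof=2 J2 → L=7 J1=1 J2=9
P@4,6 dof=1 J1 → L=7 J1=2 J2=9
R@5,6 dof=1 J1 → L=7 J1=3 J2=9
M=3(L−1)−2J1−J2=3·6−2·3−9=3

M = 3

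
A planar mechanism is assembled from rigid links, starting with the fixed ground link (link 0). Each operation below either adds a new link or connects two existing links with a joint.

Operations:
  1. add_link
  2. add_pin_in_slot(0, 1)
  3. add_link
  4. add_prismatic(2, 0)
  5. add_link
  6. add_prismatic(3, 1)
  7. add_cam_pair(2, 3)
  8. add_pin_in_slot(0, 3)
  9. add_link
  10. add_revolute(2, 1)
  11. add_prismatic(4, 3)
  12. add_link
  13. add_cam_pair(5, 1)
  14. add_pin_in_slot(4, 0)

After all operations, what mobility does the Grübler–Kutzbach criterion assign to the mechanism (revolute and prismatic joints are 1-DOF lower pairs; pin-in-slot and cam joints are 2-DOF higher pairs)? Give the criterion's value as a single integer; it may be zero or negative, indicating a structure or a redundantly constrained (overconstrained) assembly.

M = 2

(L,J1,J2)=(1,0,0); link0 fixed
link1: (2,0,0)
PS 0-1 [J2]: (2,0,1)
link2: (3,0,1)
P 2-0 [J1]: (3,1,1)
link3: (4,1,1)
P 3-1 [J1]: (4,2,1)
C 2-3 [J2]: (4,2,2)
PS 0-3 [J2]: (4,2,3)
link4: (5,2,3)
R 2-1 [J1]: (5,3,3)
P 4-3 [J1]: (5,4,3)
link5: (6,4,3)
C 5-1 [J2]: (6,4,4)
PS 4-0 [J2]: (6,4,5)
Grübler: 3·5 − 2·4 − 5 = 2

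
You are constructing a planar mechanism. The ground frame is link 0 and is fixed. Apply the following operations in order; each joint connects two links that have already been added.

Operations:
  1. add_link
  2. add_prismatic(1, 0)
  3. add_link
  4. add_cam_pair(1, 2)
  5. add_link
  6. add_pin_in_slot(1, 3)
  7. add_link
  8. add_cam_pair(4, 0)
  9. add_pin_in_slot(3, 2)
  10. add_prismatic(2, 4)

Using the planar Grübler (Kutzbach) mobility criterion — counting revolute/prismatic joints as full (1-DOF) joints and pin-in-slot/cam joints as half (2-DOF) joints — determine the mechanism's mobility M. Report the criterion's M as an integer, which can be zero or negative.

M = 4

L=1 J1=0 J2=0
add link → L=2 J1=0 J2=0
P@1,0 dof=1 J1 → L=2 J1=1 J2=0
add link → L=3 J1=1 J2=0
C@1,2 dof=2 J2 → L=3 J1=1 J2=1
add link → L=4 J1=1 J2=1
PS@1,3 dof=2 J2 → L=4 J1=1 J2=2
add link → L=5 J1=1 J2=2
C@4,0 dof=2 J2 → L=5 J1=1 J2=3
PS@3,2 dof=2 J2 → L=5 J1=1 J2=4
P@2,4 dof=1 J1 → L=5 J1=2 J2=4
M=3(L−1)−2J1−J2=3·4−2·2−4=4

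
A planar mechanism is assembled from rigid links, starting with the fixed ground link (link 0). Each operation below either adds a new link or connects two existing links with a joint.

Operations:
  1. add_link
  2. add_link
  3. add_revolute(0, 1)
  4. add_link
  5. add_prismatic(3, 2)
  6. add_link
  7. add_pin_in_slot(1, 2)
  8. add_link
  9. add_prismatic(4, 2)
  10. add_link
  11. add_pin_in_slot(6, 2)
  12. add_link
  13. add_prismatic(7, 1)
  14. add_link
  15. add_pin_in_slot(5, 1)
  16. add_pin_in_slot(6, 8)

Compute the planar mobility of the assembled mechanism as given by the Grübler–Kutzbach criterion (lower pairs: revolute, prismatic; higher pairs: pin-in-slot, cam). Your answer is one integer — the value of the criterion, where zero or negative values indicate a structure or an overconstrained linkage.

ground; <1,0,0>
#1 <2,0,0>
#2 <3,0,0>
R:0↔1 J1 <3,1,0>
#3 <4,1,0>
P:3↔2 J1 <4,2,0>
#4 <5,2,0>
PS:1↔2 J2 <5,2,1>
#5 <6,2,1>
P:4↔2 J1 <6,3,1>
#6 <7,3,1>
PS:6↔2 J2 <7,3,2>
#7 <8,3,2>
P:7↔1 J1 <8,4,2>
#8 <9,4,2>
PS:5↔1 J2 <9,4,3>
PS:6↔8 J2 <9,4,4>
3×8 − 2×4 − 1×4 = 12

M = 12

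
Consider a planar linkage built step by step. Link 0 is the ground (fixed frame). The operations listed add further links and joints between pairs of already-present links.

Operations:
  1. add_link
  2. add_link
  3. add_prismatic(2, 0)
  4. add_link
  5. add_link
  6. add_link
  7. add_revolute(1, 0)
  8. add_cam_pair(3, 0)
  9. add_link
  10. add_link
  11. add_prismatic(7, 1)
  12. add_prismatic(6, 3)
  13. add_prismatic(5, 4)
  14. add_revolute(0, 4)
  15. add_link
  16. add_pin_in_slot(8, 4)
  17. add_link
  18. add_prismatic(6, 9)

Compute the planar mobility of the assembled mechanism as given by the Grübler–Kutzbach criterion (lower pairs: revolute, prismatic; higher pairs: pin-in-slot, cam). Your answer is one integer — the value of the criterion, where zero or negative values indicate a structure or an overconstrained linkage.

M = 11

(L,J1,J2)=(1,0,0); link0 fixed
link1: (2,0,0)
link2: (3,0,0)
P 2-0 [J1]: (3,1,0)
link3: (4,1,0)
link4: (5,1,0)
link5: (6,1,0)
R 1-0 [J1]: (6,2,0)
C 3-0 [J2]: (6,2,1)
link6: (7,2,1)
link7: (8,2,1)
P 7-1 [J1]: (8,3,1)
P 6-3 [J1]: (8,4,1)
P 5-4 [J1]: (8,5,1)
R 0-4 [J1]: (8,6,1)
link8: (9,6,1)
PS 8-4 [J2]: (9,6,2)
link9: (10,6,2)
P 6-9 [J1]: (10,7,2)
Grübler: 3·9 − 2·7 − 2 = 11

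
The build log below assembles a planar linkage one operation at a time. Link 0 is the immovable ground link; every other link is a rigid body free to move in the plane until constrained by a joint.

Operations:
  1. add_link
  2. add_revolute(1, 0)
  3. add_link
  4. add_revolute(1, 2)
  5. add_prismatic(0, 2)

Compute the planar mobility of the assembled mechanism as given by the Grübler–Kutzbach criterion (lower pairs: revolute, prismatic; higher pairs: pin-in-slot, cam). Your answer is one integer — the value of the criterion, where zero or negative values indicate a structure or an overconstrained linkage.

M = 0

L=1 J1=0 J2=0
add link → L=2 J1=0 J2=0
R@1,0 dof=1 J1 → L=2 J1=1 J2=0
add link → L=3 J1=1 J2=0
R@1,2 dof=1 J1 → L=3 J1=2 J2=0
P@0,2 dof=1 J1 → L=3 J1=3 J2=0
M=3(L−1)−2J1−J2=3·2−2·3−0=0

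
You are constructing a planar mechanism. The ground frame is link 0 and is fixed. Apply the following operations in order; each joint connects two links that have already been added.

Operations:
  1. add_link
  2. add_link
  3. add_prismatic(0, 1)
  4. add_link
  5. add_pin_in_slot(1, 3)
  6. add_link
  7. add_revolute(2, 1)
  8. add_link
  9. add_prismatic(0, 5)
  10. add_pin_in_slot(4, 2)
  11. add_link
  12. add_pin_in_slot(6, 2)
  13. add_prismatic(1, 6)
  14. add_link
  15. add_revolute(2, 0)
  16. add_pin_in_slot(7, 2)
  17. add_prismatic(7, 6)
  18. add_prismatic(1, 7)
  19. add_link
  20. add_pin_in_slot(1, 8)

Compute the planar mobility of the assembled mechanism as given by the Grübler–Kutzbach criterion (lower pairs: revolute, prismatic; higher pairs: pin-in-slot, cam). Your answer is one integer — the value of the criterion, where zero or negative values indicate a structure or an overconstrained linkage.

ground; <1,0,0>
#1 <2,0,0>
#2 <3,0,0>
P:0↔1 J1 <3,1,0>
#3 <4,1,0>
PS:1↔3 J2 <4,1,1>
#4 <5,1,1>
R:2↔1 J1 <5,2,1>
#5 <6,2,1>
P:0↔5 J1 <6,3,1>
PS:4↔2 J2 <6,3,2>
#6 <7,3,2>
PS:6↔2 J2 <7,3,3>
P:1↔6 J1 <7,4,3>
#7 <8,4,3>
R:2↔0 J1 <8,5,3>
PS:7↔2 J2 <8,5,4>
P:7↔6 J1 <8,6,4>
P:1↔7 J1 <8,7,4>
#8 <9,7,4>
PS:1↔8 J2 <9,7,5>
3×8 − 2×7 − 1×5 = 5

M = 5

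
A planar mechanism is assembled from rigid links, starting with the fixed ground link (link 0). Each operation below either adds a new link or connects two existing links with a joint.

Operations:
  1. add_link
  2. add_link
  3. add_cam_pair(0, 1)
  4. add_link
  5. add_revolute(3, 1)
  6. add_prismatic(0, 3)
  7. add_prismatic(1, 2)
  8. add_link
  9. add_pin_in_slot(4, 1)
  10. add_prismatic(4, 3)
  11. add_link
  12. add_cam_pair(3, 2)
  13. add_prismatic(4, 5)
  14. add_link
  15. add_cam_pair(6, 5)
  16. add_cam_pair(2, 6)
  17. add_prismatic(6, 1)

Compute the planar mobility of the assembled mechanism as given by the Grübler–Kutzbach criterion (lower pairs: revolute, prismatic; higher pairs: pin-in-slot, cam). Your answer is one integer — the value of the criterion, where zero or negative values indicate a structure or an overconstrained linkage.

M = 1

(L,J1,J2)=(1,0,0); link0 fixed
link1: (2,0,0)
link2: (3,0,0)
C 0-1 [J2]: (3,0,1)
link3: (4,0,1)
R 3-1 [J1]: (4,1,1)
P 0-3 [J1]: (4,2,1)
P 1-2 [J1]: (4,3,1)
link4: (5,3,1)
PS 4-1 [J2]: (5,3,2)
P 4-3 [J1]: (5,4,2)
link5: (6,4,2)
C 3-2 [J2]: (6,4,3)
P 4-5 [J1]: (6,5,3)
link6: (7,5,3)
C 6-5 [J2]: (7,5,4)
C 2-6 [J2]: (7,5,5)
P 6-1 [J1]: (7,6,5)
Grübler: 3·6 − 2·6 − 5 = 1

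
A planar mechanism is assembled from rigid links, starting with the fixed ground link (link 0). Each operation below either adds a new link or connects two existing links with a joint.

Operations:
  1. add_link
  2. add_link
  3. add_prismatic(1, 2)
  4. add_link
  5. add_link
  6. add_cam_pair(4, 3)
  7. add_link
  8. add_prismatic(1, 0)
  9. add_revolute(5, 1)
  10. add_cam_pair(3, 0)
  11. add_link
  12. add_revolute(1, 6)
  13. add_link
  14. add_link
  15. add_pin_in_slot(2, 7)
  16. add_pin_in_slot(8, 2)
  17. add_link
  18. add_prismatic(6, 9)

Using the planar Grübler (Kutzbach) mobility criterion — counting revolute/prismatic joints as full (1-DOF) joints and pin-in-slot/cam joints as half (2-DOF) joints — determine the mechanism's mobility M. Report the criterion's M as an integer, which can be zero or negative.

ground; <1,0,0>
#1 <2,0,0>
#2 <3,0,0>
P:1↔2 J1 <3,1,0>
#3 <4,1,0>
#4 <5,1,0>
C:4↔3 J2 <5,1,1>
#5 <6,1,1>
P:1↔0 J1 <6,2,1>
R:5↔1 J1 <6,3,1>
C:3↔0 J2 <6,3,2>
#6 <7,3,2>
R:1↔6 J1 <7,4,2>
#7 <8,4,2>
#8 <9,4,2>
PS:2↔7 J2 <9,4,3>
PS:8↔2 J2 <9,4,4>
#9 <10,4,4>
P:6↔9 J1 <10,5,4>
3×9 − 2×5 − 1×4 = 13

M = 13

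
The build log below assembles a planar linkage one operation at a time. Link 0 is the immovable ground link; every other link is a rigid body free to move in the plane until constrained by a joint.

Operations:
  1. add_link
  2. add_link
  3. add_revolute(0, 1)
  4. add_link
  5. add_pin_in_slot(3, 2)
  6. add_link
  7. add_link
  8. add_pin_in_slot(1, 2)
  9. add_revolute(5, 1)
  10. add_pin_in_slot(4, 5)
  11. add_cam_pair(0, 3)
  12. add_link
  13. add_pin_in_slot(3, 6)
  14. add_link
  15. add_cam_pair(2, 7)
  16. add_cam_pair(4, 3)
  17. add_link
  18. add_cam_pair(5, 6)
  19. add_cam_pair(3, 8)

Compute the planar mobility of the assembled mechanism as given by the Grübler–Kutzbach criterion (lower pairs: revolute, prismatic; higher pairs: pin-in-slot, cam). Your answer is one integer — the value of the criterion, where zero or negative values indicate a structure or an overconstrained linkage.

link 0 = ground. State L|J1|J2 = 1|0|0
+link1  2|0|0
+link2  3|0|0
R(0,1) f=1→J1  3|1|0
+link3  4|1|0
PS(3,2) f=2→J2  4|1|1
+link4  5|1|1
+link5  6|1|1
PS(1,2) f=2→J2  6|1|2
R(5,1) f=1→J1  6|2|2
PS(4,5) f=2→J2  6|2|3
C(0,3) f=2→J2  6|2|4
+link6  7|2|4
PS(3,6) f=2→J2  7|2|5
+link7  8|2|5
C(2,7) f=2→J2  8|2|6
C(4,3) f=2→J2  8|2|7
+link8  9|2|7
C(5,6) f=2→J2  9|2|8
C(3,8) f=2→J2  9|2|9
M = 3(9−1)−2·2−9 = 24−4−9 = 11

M = 11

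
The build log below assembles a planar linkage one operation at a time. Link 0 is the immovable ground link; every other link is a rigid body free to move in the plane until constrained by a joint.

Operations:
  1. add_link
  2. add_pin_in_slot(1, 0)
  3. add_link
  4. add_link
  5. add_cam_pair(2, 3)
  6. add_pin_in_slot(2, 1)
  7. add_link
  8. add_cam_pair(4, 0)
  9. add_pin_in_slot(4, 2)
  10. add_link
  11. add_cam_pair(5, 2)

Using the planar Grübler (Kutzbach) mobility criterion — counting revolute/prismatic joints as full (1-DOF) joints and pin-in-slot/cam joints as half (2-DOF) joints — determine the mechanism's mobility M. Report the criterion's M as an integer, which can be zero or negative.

M = 9

link 0 = ground. State L|J1|J2 = 1|0|0
+link1  2|0|0
PS(1,0) f=2→J2  2|0|1
+link2  3|0|1
+link3  4|0|1
C(2,3) f=2→J2  4|0|2
PS(2,1) f=2→J2  4|0|3
+link4  5|0|3
C(4,0) f=2→J2  5|0|4
PS(4,2) f=2→J2  5|0|5
+link5  6|0|5
C(5,2) f=2→J2  6|0|6
M = 3(6−1)−2·0−6 = 15−0−6 = 9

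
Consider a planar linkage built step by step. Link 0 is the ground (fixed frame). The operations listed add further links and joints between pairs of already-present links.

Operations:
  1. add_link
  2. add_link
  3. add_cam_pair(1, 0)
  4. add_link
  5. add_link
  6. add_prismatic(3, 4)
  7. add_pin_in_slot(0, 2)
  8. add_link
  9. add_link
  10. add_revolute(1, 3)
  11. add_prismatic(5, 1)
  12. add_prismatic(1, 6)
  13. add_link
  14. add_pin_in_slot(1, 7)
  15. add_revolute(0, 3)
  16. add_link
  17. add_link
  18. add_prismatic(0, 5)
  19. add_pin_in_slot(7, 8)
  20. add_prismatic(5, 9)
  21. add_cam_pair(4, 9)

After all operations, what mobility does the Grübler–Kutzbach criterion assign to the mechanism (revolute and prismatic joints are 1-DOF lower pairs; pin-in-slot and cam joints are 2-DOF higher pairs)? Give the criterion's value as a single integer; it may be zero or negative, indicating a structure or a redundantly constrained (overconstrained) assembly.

link 0 = ground. State L|J1|J2 = 1|0|0
+link1  2|0|0
+link2  3|0|0
C(1,0) f=2→J2  3|0|1
+link3  4|0|1
+link4  5|0|1
P(3,4) f=1→J1  5|1|1
PS(0,2) f=2→J2  5|1|2
+link5  6|1|2
+link6  7|1|2
R(1,3) f=1→J1  7|2|2
P(5,1) f=1→J1  7|3|2
P(1,6) f=1→J1  7|4|2
+link7  8|4|2
PS(1,7) f=2→J2  8|4|3
R(0,3) f=1→J1  8|5|3
+link8  9|5|3
+link9  10|5|3
P(0,5) f=1→J1  10|6|3
PS(7,8) f=2→J2  10|6|4
P(5,9) f=1→J1  10|7|4
C(4,9) f=2→J2  10|7|5
M = 3(10−1)−2·7−5 = 27−14−5 = 8

M = 8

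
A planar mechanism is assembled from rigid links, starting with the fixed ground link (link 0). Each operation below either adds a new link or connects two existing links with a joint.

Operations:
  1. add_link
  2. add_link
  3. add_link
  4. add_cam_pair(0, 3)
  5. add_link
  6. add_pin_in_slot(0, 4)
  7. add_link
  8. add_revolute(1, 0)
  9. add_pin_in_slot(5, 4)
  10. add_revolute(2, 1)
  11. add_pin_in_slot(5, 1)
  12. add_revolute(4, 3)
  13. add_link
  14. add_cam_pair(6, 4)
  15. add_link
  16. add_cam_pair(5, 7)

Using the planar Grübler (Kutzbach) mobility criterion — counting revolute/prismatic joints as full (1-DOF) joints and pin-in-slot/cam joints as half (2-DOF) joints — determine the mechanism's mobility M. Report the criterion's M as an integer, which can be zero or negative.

M = 9

L=1 J1=0 J2=0
add link → L=2 J1=0 J2=0
add link → L=3 J1=0 J2=0
add link → L=4 J1=0 J2=0
C@0,3 dof=2 J2 → L=4 J1=0 J2=1
add link → L=5 J1=0 J2=1
PS@0,4 dof=2 J2 → L=5 J1=0 J2=2
add link → L=6 J1=0 J2=2
R@1,0 dof=1 J1 → L=6 J1=1 J2=2
PS@5,4 dof=2 J2 → L=6 J1=1 J2=3
R@2,1 dof=1 J1 → L=6 J1=2 J2=3
PS@5,1 dof=2 J2 → L=6 J1=2 J2=4
R@4,3 dof=1 J1 → L=6 J1=3 J2=4
add link → L=7 J1=3 J2=4
C@6,4 dof=2 J2 → L=7 J1=3 J2=5
add link → L=8 J1=3 J2=5
C@5,7 dof=2 J2 → L=8 J1=3 J2=6
M=3(L−1)−2J1−J2=3·7−2·3−6=9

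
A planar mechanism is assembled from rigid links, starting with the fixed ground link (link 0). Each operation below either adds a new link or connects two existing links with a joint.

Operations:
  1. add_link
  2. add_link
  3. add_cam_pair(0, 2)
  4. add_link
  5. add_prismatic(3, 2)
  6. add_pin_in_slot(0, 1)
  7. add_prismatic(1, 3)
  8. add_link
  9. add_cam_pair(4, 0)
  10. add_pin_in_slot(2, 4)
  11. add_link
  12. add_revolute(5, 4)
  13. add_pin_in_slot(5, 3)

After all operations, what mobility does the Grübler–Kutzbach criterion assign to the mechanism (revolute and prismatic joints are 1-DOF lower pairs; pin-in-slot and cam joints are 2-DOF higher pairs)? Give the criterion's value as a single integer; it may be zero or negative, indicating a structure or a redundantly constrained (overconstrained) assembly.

L=1 J1=0 J2=0
add link → L=2 J1=0 J2=0
add link → L=3 J1=0 J2=0
C@0,2 dof=2 J2 → L=3 J1=0 J2=1
add link → L=4 J1=0 J2=1
P@3,2 dof=1 J1 → L=4 J1=1 J2=1
PS@0,1 dof=2 J2 → L=4 J1=1 J2=2
P@1,3 dof=1 J1 → L=4 J1=2 J2=2
add link → L=5 J1=2 J2=2
C@4,0 dof=2 J2 → L=5 J1=2 J2=3
PS@2,4 dof=2 J2 → L=5 J1=2 J2=4
add link → L=6 J1=2 J2=4
R@5,4 dof=1 J1 → L=6 J1=3 J2=4
PS@5,3 dof=2 J2 → L=6 J1=3 J2=5
M=3(L−1)−2J1−J2=3·5−2·3−5=4

M = 4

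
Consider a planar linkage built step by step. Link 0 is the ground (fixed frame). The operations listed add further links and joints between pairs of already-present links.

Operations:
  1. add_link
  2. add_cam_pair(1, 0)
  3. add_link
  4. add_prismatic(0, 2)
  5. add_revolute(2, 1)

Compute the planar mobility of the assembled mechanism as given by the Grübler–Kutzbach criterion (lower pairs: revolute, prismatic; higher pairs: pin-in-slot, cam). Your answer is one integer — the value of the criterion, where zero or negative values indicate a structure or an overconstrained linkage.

M = 1

link 0 = ground. State L|J1|J2 = 1|0|0
+link1  2|0|0
C(1,0) f=2→J2  2|0|1
+link2  3|0|1
P(0,2) f=1→J1  3|1|1
R(2,1) f=1→J1  3|2|1
M = 3(3−1)−2·2−1 = 6−4−1 = 1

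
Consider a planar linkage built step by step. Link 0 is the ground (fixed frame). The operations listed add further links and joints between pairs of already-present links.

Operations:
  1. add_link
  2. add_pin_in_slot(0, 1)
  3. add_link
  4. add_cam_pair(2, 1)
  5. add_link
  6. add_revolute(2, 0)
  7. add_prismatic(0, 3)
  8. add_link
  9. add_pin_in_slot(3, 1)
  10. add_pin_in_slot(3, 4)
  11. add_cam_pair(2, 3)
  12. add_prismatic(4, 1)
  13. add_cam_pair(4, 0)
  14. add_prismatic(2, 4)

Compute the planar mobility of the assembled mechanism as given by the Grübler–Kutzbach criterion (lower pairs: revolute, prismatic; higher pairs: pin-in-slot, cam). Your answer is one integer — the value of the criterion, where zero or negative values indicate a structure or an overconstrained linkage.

L=1 J1=0 J2=0
add link → L=2 J1=0 J2=0
PS@0,1 dof=2 J2 → L=2 J1=0 J2=1
add link → L=3 J1=0 J2=1
C@2,1 dof=2 J2 → L=3 J1=0 J2=2
add link → L=4 J1=0 J2=2
R@2,0 dof=1 J1 → L=4 J1=1 J2=2
P@0,3 dof=1 J1 → L=4 J1=2 J2=2
add link → L=5 J1=2 J2=2
PS@3,1 dof=2 J2 → L=5 J1=2 J2=3
PS@3,4 dof=2 J2 → L=5 J1=2 J2=4
C@2,3 dof=2 J2 → L=5 J1=2 J2=5
P@4,1 dof=1 J1 → L=5 J1=3 J2=5
C@4,0 dof=2 J2 → L=5 J1=3 J2=6
P@2,4 dof=1 J1 → L=5 J1=4 J2=6
M=3(L−1)−2J1−J2=3·4−2·4−6=-2

M = -2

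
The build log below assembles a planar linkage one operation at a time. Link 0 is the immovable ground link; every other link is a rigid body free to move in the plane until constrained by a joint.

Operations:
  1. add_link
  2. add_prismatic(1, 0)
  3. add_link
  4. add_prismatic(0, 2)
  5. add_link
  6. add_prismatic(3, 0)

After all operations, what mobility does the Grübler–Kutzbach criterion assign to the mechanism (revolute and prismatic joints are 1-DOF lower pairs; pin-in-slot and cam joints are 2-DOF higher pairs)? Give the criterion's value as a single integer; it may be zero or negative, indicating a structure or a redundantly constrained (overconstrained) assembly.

[1;0;0] (link 0 is ground)
L+ [2;0;0]
P(1,0)∈J1 [2;1;0]
L+ [3;1;0]
P(0,2)∈J1 [3;2;0]
L+ [4;2;0]
P(3,0)∈J1 [4;3;0]
mobility = 9 − 6 − 0 = 3

M = 3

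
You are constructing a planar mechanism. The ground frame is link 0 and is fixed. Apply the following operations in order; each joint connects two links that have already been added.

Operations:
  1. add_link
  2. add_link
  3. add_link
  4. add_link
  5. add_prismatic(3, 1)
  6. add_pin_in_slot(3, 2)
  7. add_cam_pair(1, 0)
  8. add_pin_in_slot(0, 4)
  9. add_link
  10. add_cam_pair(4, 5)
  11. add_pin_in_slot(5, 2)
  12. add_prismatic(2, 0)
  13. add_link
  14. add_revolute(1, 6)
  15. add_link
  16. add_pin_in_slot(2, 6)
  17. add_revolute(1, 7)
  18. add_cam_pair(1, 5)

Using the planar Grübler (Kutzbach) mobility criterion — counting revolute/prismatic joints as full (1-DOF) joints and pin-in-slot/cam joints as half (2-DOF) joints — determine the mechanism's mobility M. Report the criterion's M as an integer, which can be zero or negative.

M = 6

ground; <1,0,0>
#1 <2,0,0>
#2 <3,0,0>
#3 <4,0,0>
#4 <5,0,0>
P:3↔1 J1 <5,1,0>
PS:3↔2 J2 <5,1,1>
C:1↔0 J2 <5,1,2>
PS:0↔4 J2 <5,1,3>
#5 <6,1,3>
C:4↔5 J2 <6,1,4>
PS:5↔2 J2 <6,1,5>
P:2↔0 J1 <6,2,5>
#6 <7,2,5>
R:1↔6 J1 <7,3,5>
#7 <8,3,5>
PS:2↔6 J2 <8,3,6>
R:1↔7 J1 <8,4,6>
C:1↔5 J2 <8,4,7>
3×7 − 2×4 − 1×7 = 6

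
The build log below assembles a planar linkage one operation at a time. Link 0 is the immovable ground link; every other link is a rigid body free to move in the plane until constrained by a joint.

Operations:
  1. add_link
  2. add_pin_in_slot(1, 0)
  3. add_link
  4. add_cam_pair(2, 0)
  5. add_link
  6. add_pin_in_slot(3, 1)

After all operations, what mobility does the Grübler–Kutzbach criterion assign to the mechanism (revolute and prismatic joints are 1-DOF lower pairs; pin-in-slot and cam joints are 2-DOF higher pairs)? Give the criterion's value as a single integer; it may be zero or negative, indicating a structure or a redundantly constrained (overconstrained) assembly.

M = 6

L=1 J1=0 J2=0
add link → L=2 J1=0 J2=0
PS@1,0 dof=2 J2 → L=2 J1=0 J2=1
add link → L=3 J1=0 J2=1
C@2,0 dof=2 J2 → L=3 J1=0 J2=2
add link → L=4 J1=0 J2=2
PS@3,1 dof=2 J2 → L=4 J1=0 J2=3
M=3(L−1)−2J1−J2=3·3−2·0−3=6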